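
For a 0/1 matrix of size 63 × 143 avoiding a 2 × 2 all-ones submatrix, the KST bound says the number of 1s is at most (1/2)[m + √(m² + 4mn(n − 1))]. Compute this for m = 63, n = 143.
z(63, 143; 2, 2) ≤ (1/2)[63 + √(63² + 4·63·143·142)] = (1/2)[63 + √5121081] = 1162.9903

Kővári–Sós–Turán: let r_1, ..., r_63 be the row sums and z = Σ r_i the total number of 1s. Each pair of columns can share at most one row with both entries 1 (else a 2×2 all-ones block appears), so Σ_i C(r_i, 2) ≤ C(143, 2) = 10153. By convexity Σ_i C(r_i, 2) ≥ 63·C(z/63, 2) = z(z − 63)/(2·63), giving z² − 63z − 63·143·142 ≤ 0 and hence z ≤ (1/2)[63 + √(3969 + 4·1279278)] = (1/2)[63 + √5121081] ≈ (1/2)(63 + 2262.9806) = 1162.9903.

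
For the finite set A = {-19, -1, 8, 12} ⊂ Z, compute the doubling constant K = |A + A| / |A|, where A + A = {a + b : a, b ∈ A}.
K = |A + A| / |A| = 10/4 = 5/2

Enumerate A + A = {a + b : a, b ∈ A}. With |A| = 4, there are |A|^2 = 16 ordered sum pairs; collecting distinct values, A + A = {-38, -20, -11, -7, -2, 7, 11, 16, 20, 24}, so |A + A| = 10. Thus K = 10/4 = 5/2. For comparison, the minimum possible |A + A| over all 4-element sets is 2·4 − 1 = 7 (so min K = 7/4), attained only by arithmetic progressions.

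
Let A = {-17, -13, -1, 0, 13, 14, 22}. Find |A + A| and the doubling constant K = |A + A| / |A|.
K = |A + A| / |A| = 26/7

Enumerate A + A = {a + b : a, b ∈ A}. With |A| = 7, there are |A|^2 = 49 ordered sum pairs; collecting distinct values, A + A = {-34, -30, -26, -18, -17, -14, -13, -4, -3, -2, -1, 0, 1, 5, 9, 12, 13, 14, 21, 22, 26, 27, 28, 35, 36, 44}, so |A + A| = 26. Thus K = 26/7. For comparison, the minimum possible |A + A| over all 7-element sets is 2·7 − 1 = 13 (so min K = 13/7), attained only by arithmetic progressions.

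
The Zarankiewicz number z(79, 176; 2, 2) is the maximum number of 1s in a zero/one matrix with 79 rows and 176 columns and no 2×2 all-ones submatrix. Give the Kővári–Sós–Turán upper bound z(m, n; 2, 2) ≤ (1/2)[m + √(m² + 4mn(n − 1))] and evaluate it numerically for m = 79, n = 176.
z(79, 176; 2, 2) ≤ (1/2)[79 + √(79² + 4·79·176·175)] = (1/2)[79 + √9739041] = 1599.8718

Kővári–Sós–Turán: let r_1, ..., r_79 be the row sums and z = Σ r_i the total number of 1s. Each pair of columns can share at most one row with both entries 1 (else a 2×2 all-ones block appears), so Σ_i C(r_i, 2) ≤ C(176, 2) = 15400. By convexity Σ_i C(r_i, 2) ≥ 79·C(z/79, 2) = z(z − 79)/(2·79), giving z² − 79z − 79·176·175 ≤ 0 and hence z ≤ (1/2)[79 + √(6241 + 4·2433200)] = (1/2)[79 + √9739041] ≈ (1/2)(79 + 3120.7437) = 1599.8718.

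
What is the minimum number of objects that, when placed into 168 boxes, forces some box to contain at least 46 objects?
n = (46 − 1)·168 + 1 = 7561

By the generalised pigeonhole principle, to guarantee some box contains ≥ r objects we need more than (r − 1) · k objects total. Threshold: n = (r − 1) · k + 1. With r = 46 and k = 168: n = 45 · 168 + 1 = 7560 + 1 = 7561. For n = 7560 = 45 · 168, we can put exactly 45 objects in every box, avoiding 46 in any single one — so 7561 is tight.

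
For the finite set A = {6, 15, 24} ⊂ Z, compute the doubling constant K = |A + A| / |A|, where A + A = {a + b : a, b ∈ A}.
K = |A + A| / |A| = 5/3

Enumerate A + A = {a + b : a, b ∈ A}. With |A| = 3, there are |A|^2 = 9 ordered sum pairs; collecting distinct values, A + A = {12, 21, 30, 39, 48}, so |A + A| = 5. Thus K = 5/3. Here |A + A| = 2|A| − 1 = 5, the minimum possible — so K = 5/3 is minimal, which holds iff A is an arithmetic progression.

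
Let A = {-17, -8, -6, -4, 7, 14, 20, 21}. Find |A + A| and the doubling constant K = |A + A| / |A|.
K = |A + A| / |A| = 31/8

Enumerate A + A = {a + b : a, b ∈ A}. With |A| = 8, there are |A|^2 = 64 ordered sum pairs; collecting distinct values, A + A = {-34, -25, -23, -21, -16, -14, -12, -10, -8, -3, -1, 1, 3, 4, 6, 8, 10, 12, 13, 14, 15, 16, 17, 21, 27, 28, 34, 35, 40, 41, 42}, so |A + A| = 31. Thus K = 31/8. For comparison, the minimum possible |A + A| over all 8-element sets is 2·8 − 1 = 15 (so min K = 15/8), attained only by arithmetic progressions.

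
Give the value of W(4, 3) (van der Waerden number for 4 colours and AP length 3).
W(4, 3) = 76

This is a classical value, W(4, 3) = 76, established by combining an explicit 4-colouring of {1, ..., 75} with no monochromatic 3-AP (giving the lower bound W(4, 3) > 75) and a finite case analysis / exhaustive computer search showing every 4-colouring of {1, ..., 76} has such an AP.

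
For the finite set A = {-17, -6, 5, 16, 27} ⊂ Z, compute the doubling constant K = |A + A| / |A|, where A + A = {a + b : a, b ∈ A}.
K = |A + A| / |A| = 9/5

Enumerate A + A = {a + b : a, b ∈ A}. With |A| = 5, there are |A|^2 = 25 ordered sum pairs; collecting distinct values, A + A = {-34, -23, -12, -1, 10, 21, 32, 43, 54}, so |A + A| = 9. Thus K = 9/5. Here |A + A| = 2|A| − 1 = 9, the minimum possible — so K = 9/5 is minimal, which holds iff A is an arithmetic progression.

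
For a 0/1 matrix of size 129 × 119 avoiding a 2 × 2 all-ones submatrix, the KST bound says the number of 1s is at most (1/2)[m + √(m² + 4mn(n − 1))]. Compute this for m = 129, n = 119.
z(129, 119; 2, 2) ≤ (1/2)[129 + √(129² + 4·129·119·118)] = (1/2)[129 + √7262313] = 1411.934

Kővári–Sós–Turán: let r_1, ..., r_129 be the row sums and z = Σ r_i the total number of 1s. Each pair of columns can share at most one row with both entries 1 (else a 2×2 all-ones block appears), so Σ_i C(r_i, 2) ≤ C(119, 2) = 7021. By convexity Σ_i C(r_i, 2) ≥ 129·C(z/129, 2) = z(z − 129)/(2·129), giving z² − 129z − 129·119·118 ≤ 0 and hence z ≤ (1/2)[129 + √(16641 + 4·1811418)] = (1/2)[129 + √7262313] ≈ (1/2)(129 + 2694.8679) = 1411.934.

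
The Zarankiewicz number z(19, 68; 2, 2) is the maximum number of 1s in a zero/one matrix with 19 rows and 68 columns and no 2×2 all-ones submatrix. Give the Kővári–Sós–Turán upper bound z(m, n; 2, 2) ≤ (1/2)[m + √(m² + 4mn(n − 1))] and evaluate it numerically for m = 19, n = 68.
z(19, 68; 2, 2) ≤ (1/2)[19 + √(19² + 4·19·68·67)] = (1/2)[19 + √346617] = 303.8709

Kővári–Sós–Turán: let r_1, ..., r_19 be the row sums and z = Σ r_i the total number of 1s. Each pair of columns can share at most one row with both entries 1 (else a 2×2 all-ones block appears), so Σ_i C(r_i, 2) ≤ C(68, 2) = 2278. By convexity Σ_i C(r_i, 2) ≥ 19·C(z/19, 2) = z(z − 19)/(2·19), giving z² − 19z − 19·68·67 ≤ 0 and hence z ≤ (1/2)[19 + √(361 + 4·86564)] = (1/2)[19 + √346617] ≈ (1/2)(19 + 588.7419) = 303.8709.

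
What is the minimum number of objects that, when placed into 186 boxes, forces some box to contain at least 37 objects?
n = (37 − 1)·186 + 1 = 6697

By the generalised pigeonhole principle, to guarantee some box contains ≥ r objects we need more than (r − 1) · k objects total. Threshold: n = (r − 1) · k + 1. With r = 37 and k = 186: n = 36 · 186 + 1 = 6696 + 1 = 6697. For n = 6696 = 36 · 186, we can put exactly 36 objects in every box, avoiding 37 in any single one — so 6697 is tight.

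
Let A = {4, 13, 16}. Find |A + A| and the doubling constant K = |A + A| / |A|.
K = |A + A| / |A| = 6/3 = 2

Enumerate A + A = {a + b : a, b ∈ A}. With |A| = 3, there are |A|^2 = 9 ordered sum pairs; collecting distinct values, A + A = {8, 17, 20, 26, 29, 32}, so |A + A| = 6. Thus K = 6/3 = 2. For comparison, the minimum possible |A + A| over all 3-element sets is 2·3 − 1 = 5 (so min K = 5/3), attained only by arithmetic progressions.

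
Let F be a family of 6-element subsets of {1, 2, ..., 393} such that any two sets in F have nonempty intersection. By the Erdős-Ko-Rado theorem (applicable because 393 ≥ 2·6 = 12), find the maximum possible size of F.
max |F| = C(392, 5) = 75184360888

Erdős-Ko-Rado (1961): when n ≥ 2k, max |F| = C(n−1, k−1). The bound is attained by the star {A : i ∈ A} for any fixed i ∈ [n]. Here C(393−1, 6−1) = C(392, 5) = 75184360888.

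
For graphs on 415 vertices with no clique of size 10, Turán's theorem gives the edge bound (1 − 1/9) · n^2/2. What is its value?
Turán density bound = (8/9) · 415^2/2 = 688900/9 ≈ 76544.4444

Turán's theorem: ex(n, K_{r+1}) is achieved by the complete r-partite Turán graph T(n, r) with parts as balanced as possible, and is at most (1 − 1/r) · n^2/2. For r = 9, n = 415: the density bound is (8/9) · 172225/2 = 688900/9 ≈ 76544.4444. The integer-valued extremum is e(T(415, 9)) = 76544, which is strictly less than the density bound 688900/9 since 9 ∤ 415 (the parts of T(415, 9) cannot all be equal).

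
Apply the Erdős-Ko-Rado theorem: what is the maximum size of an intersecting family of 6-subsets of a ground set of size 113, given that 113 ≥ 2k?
max |F| = C(112, 5) = 134153712

The Erdős-Ko-Rado theorem states: for n ≥ 2k, an intersecting family of k-subsets of an n-element set has size at most C(n − 1, k − 1), with equality for 'star' families {A ⊆ [n] : |A| = k, i ∈ A} (fix an element i). For n = 113, k = 6: C(112, 5) = 134153712.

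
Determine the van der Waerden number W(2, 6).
W(2, 6) = 1132

W(2, 6) = 1132. The lower bound W(2, 6) > 1131 comes from an explicit good 2-colouring of [1, 1131]; the upper bound W(2, 6) ≤ 1132 was verified by exhaustive search over 2-colourings of [1, 1132].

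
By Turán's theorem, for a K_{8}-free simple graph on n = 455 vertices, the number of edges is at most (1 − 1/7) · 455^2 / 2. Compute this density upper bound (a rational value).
Turán density bound = (6/7) · 455^2/2 = 88725

Turán's theorem: ex(n, K_{r+1}) is achieved by the complete r-partite Turán graph T(n, r) with parts as balanced as possible, and is at most (1 − 1/r) · n^2/2. For r = 7, n = 455: the density bound is (6/7) · 207025/2 = 88725. Since 7 ∣ 455, the Turán graph T(455, 7) has parts of equal size 65, and its edge count e(T(455, 7)) = 88725 attains the density bound exactly.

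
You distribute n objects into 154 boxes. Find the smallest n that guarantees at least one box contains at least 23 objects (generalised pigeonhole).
n = (23 − 1)·154 + 1 = 3389

By the generalised pigeonhole principle, to guarantee some box contains ≥ r objects we need more than (r − 1) · k objects total. Threshold: n = (r − 1) · k + 1. With r = 23 and k = 154: n = 22 · 154 + 1 = 3388 + 1 = 3389. For n = 3388 = 22 · 154, we can put exactly 22 objects in every box, avoiding 23 in any single one — so 3389 is tight.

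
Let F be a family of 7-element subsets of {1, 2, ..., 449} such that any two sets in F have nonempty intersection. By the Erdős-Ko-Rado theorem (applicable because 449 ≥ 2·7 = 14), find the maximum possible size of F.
max |F| = C(448, 6) = 10857619219552

Erdős-Ko-Rado (1961): when n ≥ 2k, max |F| = C(n−1, k−1). The bound is attained by the star {A : i ∈ A} for any fixed i ∈ [n]. Here C(449−1, 7−1) = C(448, 6) = 10857619219552.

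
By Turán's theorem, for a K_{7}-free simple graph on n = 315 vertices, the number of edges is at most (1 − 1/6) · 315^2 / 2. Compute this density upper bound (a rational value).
Turán density bound = (5/6) · 315^2/2 = 165375/4 ≈ 41343.75

Turán's theorem: ex(n, K_{r+1}) is achieved by the complete r-partite Turán graph T(n, r) with parts as balanced as possible, and is at most (1 − 1/r) · n^2/2. For r = 6, n = 315: the density bound is (5/6) · 99225/2 = 165375/4 ≈ 41343.75. The integer-valued extremum is e(T(315, 6)) = 41343, which is strictly less than the density bound 165375/4 since 6 ∤ 315 (the parts of T(315, 6) cannot all be equal).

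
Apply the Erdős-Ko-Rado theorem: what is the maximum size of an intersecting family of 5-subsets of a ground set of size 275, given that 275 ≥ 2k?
max |F| = C(274, 4) = 229741876

Erdős-Ko-Rado (1961): when n ≥ 2k, max |F| = C(n−1, k−1). The bound is attained by the star {A : i ∈ A} for any fixed i ∈ [n]. Here C(275−1, 5−1) = C(274, 4) = 229741876.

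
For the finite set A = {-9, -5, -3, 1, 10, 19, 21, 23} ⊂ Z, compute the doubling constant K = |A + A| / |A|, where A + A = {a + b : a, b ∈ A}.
K = |A + A| / |A| = 29/8

Enumerate A + A = {a + b : a, b ∈ A}. With |A| = 8, there are |A|^2 = 64 ordered sum pairs; collecting distinct values, A + A = {-18, -14, -12, -10, -8, -6, -4, -2, 1, 2, 5, 7, 10, 11, 12, 14, 16, 18, 20, 22, 24, 29, 31, 33, 38, 40, 42, 44, 46}, so |A + A| = 29. Thus K = 29/8. For comparison, the minimum possible |A + A| over all 8-element sets is 2·8 − 1 = 15 (so min K = 15/8), attained only by arithmetic progressions.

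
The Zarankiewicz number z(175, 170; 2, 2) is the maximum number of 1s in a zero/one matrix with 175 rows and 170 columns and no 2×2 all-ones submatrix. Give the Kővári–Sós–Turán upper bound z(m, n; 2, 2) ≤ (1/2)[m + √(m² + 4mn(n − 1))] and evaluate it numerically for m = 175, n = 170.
z(175, 170; 2, 2) ≤ (1/2)[175 + √(175² + 4·175·170·169)] = (1/2)[175 + √20141625] = 2331.4711

Kővári–Sós–Turán: let r_1, ..., r_175 be the row sums and z = Σ r_i the total number of 1s. Each pair of columns can share at most one row with both entries 1 (else a 2×2 all-ones block appears), so Σ_i C(r_i, 2) ≤ C(170, 2) = 14365. By convexity Σ_i C(r_i, 2) ≥ 175·C(z/175, 2) = z(z − 175)/(2·175), giving z² − 175z − 175·170·169 ≤ 0 and hence z ≤ (1/2)[175 + √(30625 + 4·5027750)] = (1/2)[175 + √20141625] ≈ (1/2)(175 + 4487.9422) = 2331.4711.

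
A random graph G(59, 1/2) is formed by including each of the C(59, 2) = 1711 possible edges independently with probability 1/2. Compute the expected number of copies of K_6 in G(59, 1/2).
E[# K_6] = C(59, 6) · (1/2)^C(6, 2) = 45057474 / 2^15 = 22528737/16384 ≈ 1375.044983

For each 6-subset S of vertices (there are C(59, 6) = 45057474 such S), let X_S = 1 if S induces a K_6 (all C(6, 2) = 15 edges present). Then P(X_S = 1) = (1/2)^15 = 1/32768. By linearity of expectation, E[# K_6] = C(59, 6) · (1/2)^15 = 45057474 / 32768 = 22528737/16384 ≈ 1375.044983.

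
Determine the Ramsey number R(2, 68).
R(2, 68) = 68

R(2, k) = k for all k ≥ 2: in a 2-colouring of K_k, either some edge is red (a red K_2) or all edges are blue (a blue K_k). And K_{67} coloured all-blue has no blue K_68, so R(2, 68) > 67. Hence R(2, 68) = 68.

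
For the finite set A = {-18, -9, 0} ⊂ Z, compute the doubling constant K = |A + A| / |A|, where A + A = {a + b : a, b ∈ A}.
K = |A + A| / |A| = 5/3

Enumerate A + A = {a + b : a, b ∈ A}. With |A| = 3, there are |A|^2 = 9 ordered sum pairs; collecting distinct values, A + A = {-36, -27, -18, -9, 0}, so |A + A| = 5. Thus K = 5/3. Here |A + A| = 2|A| − 1 = 5, the minimum possible — so K = 5/3 is minimal, which holds iff A is an arithmetic progression.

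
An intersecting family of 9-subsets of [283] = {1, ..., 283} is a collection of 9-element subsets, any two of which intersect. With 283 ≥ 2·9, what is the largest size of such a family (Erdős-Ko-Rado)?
max |F| = C(282, 8) = 897353333100675

The Erdős-Ko-Rado theorem states: for n ≥ 2k, an intersecting family of k-subsets of an n-element set has size at most C(n − 1, k − 1), with equality for 'star' families {A ⊆ [n] : |A| = k, i ∈ A} (fix an element i). For n = 283, k = 9: C(282, 8) = 897353333100675.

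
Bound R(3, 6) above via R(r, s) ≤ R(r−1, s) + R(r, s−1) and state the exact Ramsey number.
R(3, 6) ≤ R(2, 6) + R(3, 5) = 6 + 14 = 20; exact value R(3, 6) = 18.

The Erdős–Szekeres recurrence R(r, s) ≤ R(r−1, s) + R(r, s−1) applied to (r, s) = (3, 6) gives
  R(3, 6) ≤ R(2, 6) + R(3, 5) = 6 + 14 = 20.
(Recall R(2, k) = k and R is symmetric.) The recurrence is not tight here (it gives 20, but the exact value is R(3, 6) = 18); the tight upper bound requires a sharper argument than the simple recurrence, combined with a lower-bound construction on K_{17}.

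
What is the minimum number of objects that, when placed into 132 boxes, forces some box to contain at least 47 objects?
n = (47 − 1)·132 + 1 = 6073

By the generalised pigeonhole principle, to guarantee some box contains ≥ r objects we need more than (r − 1) · k objects total. Threshold: n = (r − 1) · k + 1. With r = 47 and k = 132: n = 46 · 132 + 1 = 6072 + 1 = 6073. For n = 6072 = 46 · 132, we can put exactly 46 objects in every box, avoiding 47 in any single one — so 6073 is tight.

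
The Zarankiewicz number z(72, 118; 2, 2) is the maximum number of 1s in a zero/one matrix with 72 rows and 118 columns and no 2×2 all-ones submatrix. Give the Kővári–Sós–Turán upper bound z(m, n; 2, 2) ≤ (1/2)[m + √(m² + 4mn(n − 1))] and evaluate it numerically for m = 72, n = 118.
z(72, 118; 2, 2) ≤ (1/2)[72 + √(72² + 4·72·118·117)] = (1/2)[72 + √3981312] = 1033.6613

Kővári–Sós–Turán: let r_1, ..., r_72 be the row sums and z = Σ r_i the total number of 1s. Each pair of columns can share at most one row with both entries 1 (else a 2×2 all-ones block appears), so Σ_i C(r_i, 2) ≤ C(118, 2) = 6903. By convexity Σ_i C(r_i, 2) ≥ 72·C(z/72, 2) = z(z − 72)/(2·72), giving z² − 72z − 72·118·117 ≤ 0 and hence z ≤ (1/2)[72 + √(5184 + 4·994032)] = (1/2)[72 + √3981312] ≈ (1/2)(72 + 1995.3225) = 1033.6613.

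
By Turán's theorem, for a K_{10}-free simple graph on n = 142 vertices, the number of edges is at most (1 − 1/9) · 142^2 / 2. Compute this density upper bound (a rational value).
Turán density bound = (8/9) · 142^2/2 = 80656/9 ≈ 8961.7778

Turán's theorem: ex(n, K_{r+1}) is achieved by the complete r-partite Turán graph T(n, r) with parts as balanced as possible, and is at most (1 − 1/r) · n^2/2. For r = 9, n = 142: the density bound is (8/9) · 20164/2 = 80656/9 ≈ 8961.7778. The integer-valued extremum is e(T(142, 9)) = 8961, which is strictly less than the density bound 80656/9 since 9 ∤ 142 (the parts of T(142, 9) cannot all be equal).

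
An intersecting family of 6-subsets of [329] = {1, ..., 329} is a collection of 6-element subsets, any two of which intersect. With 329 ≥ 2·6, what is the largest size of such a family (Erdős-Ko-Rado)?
max |F| = C(328, 5) = 30682187640

The Erdős-Ko-Rado theorem states: for n ≥ 2k, an intersecting family of k-subsets of an n-element set has size at most C(n − 1, k − 1), with equality for 'star' families {A ⊆ [n] : |A| = k, i ∈ A} (fix an element i). For n = 329, k = 6: C(328, 5) = 30682187640.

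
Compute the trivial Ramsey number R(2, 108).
R(2, 108) = 108

R(2, k) = k for all k ≥ 2: in a 2-colouring of K_k, either some edge is red (a red K_2) or all edges are blue (a blue K_k). And K_{107} coloured all-blue has no blue K_108, so R(2, 108) > 107. Hence R(2, 108) = 108.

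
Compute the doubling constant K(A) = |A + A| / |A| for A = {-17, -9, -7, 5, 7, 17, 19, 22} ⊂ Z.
K = |A + A| / |A| = 30/8 = 15/4

Enumerate A + A = {a + b : a, b ∈ A}. With |A| = 8, there are |A|^2 = 64 ordered sum pairs; collecting distinct values, A + A = {-34, -26, -24, -18, -16, -14, -12, -10, -4, -2, 0, 2, 5, 8, 10, 12, 13, 14, 15, 22, 24, 26, 27, 29, 34, 36, 38, 39, 41, 44}, so |A + A| = 30. Thus K = 30/8 = 15/4. For comparison, the minimum possible |A + A| over all 8-element sets is 2·8 − 1 = 15 (so min K = 15/8), attained only by arithmetic progressions.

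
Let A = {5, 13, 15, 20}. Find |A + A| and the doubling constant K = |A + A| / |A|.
K = |A + A| / |A| = 10/4 = 5/2

Enumerate A + A = {a + b : a, b ∈ A}. With |A| = 4, there are |A|^2 = 16 ordered sum pairs; collecting distinct values, A + A = {10, 18, 20, 25, 26, 28, 30, 33, 35, 40}, so |A + A| = 10. Thus K = 10/4 = 5/2. For comparison, the minimum possible |A + A| over all 4-element sets is 2·4 − 1 = 7 (so min K = 7/4), attained only by arithmetic progressions.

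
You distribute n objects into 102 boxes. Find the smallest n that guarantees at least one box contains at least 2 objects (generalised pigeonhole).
n = (2 − 1)·102 + 1 = 103

By the generalised pigeonhole principle, to guarantee some box contains ≥ r objects we need more than (r − 1) · k objects total. Threshold: n = (r − 1) · k + 1. With r = 2 and k = 102: n = 1 · 102 + 1 = 102 + 1 = 103. For n = 102 = 1 · 102, we can put exactly 1 objects in every box, avoiding 2 in any single one — so 103 is tight.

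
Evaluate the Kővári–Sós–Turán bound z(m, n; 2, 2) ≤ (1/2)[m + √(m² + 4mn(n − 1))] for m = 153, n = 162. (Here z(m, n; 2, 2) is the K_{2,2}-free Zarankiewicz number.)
z(153, 162; 2, 2) ≤ (1/2)[153 + √(153² + 4·153·162·161)] = (1/2)[153 + √15985593] = 2075.5994

Kővári–Sós–Turán: let r_1, ..., r_153 be the row sums and z = Σ r_i the total number of 1s. Each pair of columns can share at most one row with both entries 1 (else a 2×2 all-ones block appears), so Σ_i C(r_i, 2) ≤ C(162, 2) = 13041. By convexity Σ_i C(r_i, 2) ≥ 153·C(z/153, 2) = z(z − 153)/(2·153), giving z² − 153z − 153·162·161 ≤ 0 and hence z ≤ (1/2)[153 + √(23409 + 4·3990546)] = (1/2)[153 + √15985593] ≈ (1/2)(153 + 3998.1987) = 2075.5994.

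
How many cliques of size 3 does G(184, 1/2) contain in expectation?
E[# K_3] = C(184, 3) · (1/2)^C(3, 2) = 1021384 / 2^3 = 127673

For each 3-subset S of vertices (there are C(184, 3) = 1021384 such S), let X_S = 1 if S induces a K_3 (all C(3, 2) = 3 edges present). Then P(X_S = 1) = (1/2)^3 = 1/8. By linearity of expectation, E[# K_3] = C(184, 3) · (1/2)^3 = 1021384 / 8 = 127673.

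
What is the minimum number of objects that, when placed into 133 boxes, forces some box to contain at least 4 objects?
n = (4 − 1)·133 + 1 = 400

By the generalised pigeonhole principle, to guarantee some box contains ≥ r objects we need more than (r − 1) · k objects total. Threshold: n = (r − 1) · k + 1. With r = 4 and k = 133: n = 3 · 133 + 1 = 399 + 1 = 400. For n = 399 = 3 · 133, we can put exactly 3 objects in every box, avoiding 4 in any single one — so 400 is tight.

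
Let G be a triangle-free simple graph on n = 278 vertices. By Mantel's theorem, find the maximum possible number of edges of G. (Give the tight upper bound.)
ex(278, K_3) = ⌊278^2/4⌋ = 19321

Mantel (1907): a triangle-free graph on n vertices has at most ⌊n^2/4⌋ edges, with equality for the complete bipartite graph K_{⌊n/2⌋, ⌈n/2⌉}. For n = 278: ⌊278^2/4⌋ = ⌊77284/4⌋ = 19321. The extremal graph is K_{139, 139}, which has 139·139 = 19321 edges.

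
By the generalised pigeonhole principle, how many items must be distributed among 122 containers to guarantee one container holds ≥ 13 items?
n = (13 − 1)·122 + 1 = 1465

By the generalised pigeonhole principle, to guarantee some box contains ≥ r objects we need more than (r − 1) · k objects total. Threshold: n = (r − 1) · k + 1. With r = 13 and k = 122: n = 12 · 122 + 1 = 1464 + 1 = 1465. For n = 1464 = 12 · 122, we can put exactly 12 objects in every box, avoiding 13 in any single one — so 1465 is tight.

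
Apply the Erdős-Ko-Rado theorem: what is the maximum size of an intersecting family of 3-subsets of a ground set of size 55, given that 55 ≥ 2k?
max |F| = C(54, 2) = 1431

Erdős-Ko-Rado (1961): when n ≥ 2k, max |F| = C(n−1, k−1). The bound is attained by the star {A : i ∈ A} for any fixed i ∈ [n]. Here C(55−1, 3−1) = C(54, 2) = 1431.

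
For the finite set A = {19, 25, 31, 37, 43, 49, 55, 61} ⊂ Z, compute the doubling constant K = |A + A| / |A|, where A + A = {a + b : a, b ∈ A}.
K = |A + A| / |A| = 15/8

Enumerate A + A = {a + b : a, b ∈ A}. With |A| = 8, there are |A|^2 = 64 ordered sum pairs; collecting distinct values, A + A = {38, 44, 50, 56, 62, 68, 74, 80, 86, 92, 98, 104, 110, 116, 122}, so |A + A| = 15. Thus K = 15/8. Here |A + A| = 2|A| − 1 = 15, the minimum possible — so K = 15/8 is minimal, which holds iff A is an arithmetic progression.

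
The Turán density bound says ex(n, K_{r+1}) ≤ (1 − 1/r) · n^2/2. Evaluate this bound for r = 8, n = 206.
Turán density bound = (7/8) · 206^2/2 = 74263/4 ≈ 18565.75

Turán's theorem: ex(n, K_{r+1}) is achieved by the complete r-partite Turán graph T(n, r) with parts as balanced as possible, and is at most (1 − 1/r) · n^2/2. For r = 8, n = 206: the density bound is (7/8) · 42436/2 = 74263/4 ≈ 18565.75. The integer-valued extremum is e(T(206, 8)) = 18565, which is strictly less than the density bound 74263/4 since 8 ∤ 206 (the parts of T(206, 8) cannot all be equal).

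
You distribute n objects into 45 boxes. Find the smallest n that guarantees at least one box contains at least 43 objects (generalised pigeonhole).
n = (43 − 1)·45 + 1 = 1891

By the generalised pigeonhole principle, to guarantee some box contains ≥ r objects we need more than (r − 1) · k objects total. Threshold: n = (r − 1) · k + 1. With r = 43 and k = 45: n = 42 · 45 + 1 = 1890 + 1 = 1891. For n = 1890 = 42 · 45, we can put exactly 42 objects in every box, avoiding 43 in any single one — so 1891 is tight.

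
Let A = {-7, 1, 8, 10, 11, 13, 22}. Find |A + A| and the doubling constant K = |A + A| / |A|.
K = |A + A| / |A| = 26/7

Enumerate A + A = {a + b : a, b ∈ A}. With |A| = 7, there are |A|^2 = 49 ordered sum pairs; collecting distinct values, A + A = {-14, -6, 1, 2, 3, 4, 6, 9, 11, 12, 14, 15, 16, 18, 19, 20, 21, 22, 23, 24, 26, 30, 32, 33, 35, 44}, so |A + A| = 26. Thus K = 26/7. For comparison, the minimum possible |A + A| over all 7-element sets is 2·7 − 1 = 13 (so min K = 13/7), attained only by arithmetic progressions.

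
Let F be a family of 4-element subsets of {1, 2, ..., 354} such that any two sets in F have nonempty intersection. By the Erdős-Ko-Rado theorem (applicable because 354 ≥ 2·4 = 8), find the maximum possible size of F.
max |F| = C(353, 3) = 7268976

The Erdős-Ko-Rado theorem states: for n ≥ 2k, an intersecting family of k-subsets of an n-element set has size at most C(n − 1, k − 1), with equality for 'star' families {A ⊆ [n] : |A| = k, i ∈ A} (fix an element i). For n = 354, k = 4: C(353, 3) = 7268976.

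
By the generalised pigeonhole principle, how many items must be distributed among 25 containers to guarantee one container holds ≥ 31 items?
n = (31 − 1)·25 + 1 = 751

By the generalised pigeonhole principle, to guarantee some box contains ≥ r objects we need more than (r − 1) · k objects total. Threshold: n = (r − 1) · k + 1. With r = 31 and k = 25: n = 30 · 25 + 1 = 750 + 1 = 751. For n = 750 = 30 · 25, we can put exactly 30 objects in every box, avoiding 31 in any single one — so 751 is tight.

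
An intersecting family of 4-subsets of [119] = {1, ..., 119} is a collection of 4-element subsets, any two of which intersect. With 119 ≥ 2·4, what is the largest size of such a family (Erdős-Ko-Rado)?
max |F| = C(118, 3) = 266916

Erdős-Ko-Rado (1961): when n ≥ 2k, max |F| = C(n−1, k−1). The bound is attained by the star {A : i ∈ A} for any fixed i ∈ [n]. Here C(119−1, 4−1) = C(118, 3) = 266916.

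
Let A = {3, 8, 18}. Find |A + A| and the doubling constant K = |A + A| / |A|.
K = |A + A| / |A| = 6/3 = 2

Enumerate A + A = {a + b : a, b ∈ A}. With |A| = 3, there are |A|^2 = 9 ordered sum pairs; collecting distinct values, A + A = {6, 11, 16, 21, 26, 36}, so |A + A| = 6. Thus K = 6/3 = 2. For comparison, the minimum possible |A + A| over all 3-element sets is 2·3 − 1 = 5 (so min K = 5/3), attained only by arithmetic progressions.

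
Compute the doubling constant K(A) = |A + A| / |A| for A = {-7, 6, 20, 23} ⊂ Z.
K = |A + A| / |A| = 10/4 = 5/2

Enumerate A + A = {a + b : a, b ∈ A}. With |A| = 4, there are |A|^2 = 16 ordered sum pairs; collecting distinct values, A + A = {-14, -1, 12, 13, 16, 26, 29, 40, 43, 46}, so |A + A| = 10. Thus K = 10/4 = 5/2. For comparison, the minimum possible |A + A| over all 4-element sets is 2·4 − 1 = 7 (so min K = 7/4), attained only by arithmetic progressions.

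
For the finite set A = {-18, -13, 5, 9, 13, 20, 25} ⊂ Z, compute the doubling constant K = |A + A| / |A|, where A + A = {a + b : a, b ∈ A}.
K = |A + A| / |A| = 26/7

Enumerate A + A = {a + b : a, b ∈ A}. With |A| = 7, there are |A|^2 = 49 ordered sum pairs; collecting distinct values, A + A = {-36, -31, -26, -13, -9, -8, -5, -4, 0, 2, 7, 10, 12, 14, 18, 22, 25, 26, 29, 30, 33, 34, 38, 40, 45, 50}, so |A + A| = 26. Thus K = 26/7. For comparison, the minimum possible |A + A| over all 7-element sets is 2·7 − 1 = 13 (so min K = 13/7), attained only by arithmetic progressions.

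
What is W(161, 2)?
W(161, 2) = 161 + 1 = 162

A 2-term AP is any pair of integers, so a monochromatic 2-AP exists iff some colour is used at least twice. With 161 colours, the colouring i ↦ i on {1, ..., 161} uses each colour once, avoiding any monochromatic pair, so W(161, 2) > 161. For {1, ..., 162}, pigeonhole forces two integers of the same colour, which form a monochromatic 2-AP. Hence W(161, 2) = 162.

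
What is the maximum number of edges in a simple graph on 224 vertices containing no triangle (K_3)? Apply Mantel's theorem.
ex(224, K_3) = ⌊224^2/4⌋ = 12544

Mantel (1907): a triangle-free graph on n vertices has at most ⌊n^2/4⌋ edges, with equality for the complete bipartite graph K_{⌊n/2⌋, ⌈n/2⌉}. For n = 224: ⌊224^2/4⌋ = ⌊50176/4⌋ = 12544. The extremal graph is K_{112, 112}, which has 112·112 = 12544 edges.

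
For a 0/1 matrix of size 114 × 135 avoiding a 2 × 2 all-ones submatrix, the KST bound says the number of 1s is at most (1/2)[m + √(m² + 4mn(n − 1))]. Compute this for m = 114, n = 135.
z(114, 135; 2, 2) ≤ (1/2)[114 + √(114² + 4·114·135·134)] = (1/2)[114 + √8262036] = 1494.1879

Kővári–Sós–Turán: let r_1, ..., r_114 be the row sums and z = Σ r_i the total number of 1s. Each pair of columns can share at most one row with both entries 1 (else a 2×2 all-ones block appears), so Σ_i C(r_i, 2) ≤ C(135, 2) = 9045. By convexity Σ_i C(r_i, 2) ≥ 114·C(z/114, 2) = z(z − 114)/(2·114), giving z² − 114z − 114·135·134 ≤ 0 and hence z ≤ (1/2)[114 + √(12996 + 4·2062260)] = (1/2)[114 + √8262036] ≈ (1/2)(114 + 2874.3758) = 1494.1879.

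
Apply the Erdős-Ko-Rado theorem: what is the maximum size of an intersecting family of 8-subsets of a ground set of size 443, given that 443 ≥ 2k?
max |F| = C(442, 7) = 623432668266408

Erdős-Ko-Rado (1961): when n ≥ 2k, max |F| = C(n−1, k−1). The bound is attained by the star {A : i ∈ A} for any fixed i ∈ [n]. Here C(443−1, 8−1) = C(442, 7) = 623432668266408.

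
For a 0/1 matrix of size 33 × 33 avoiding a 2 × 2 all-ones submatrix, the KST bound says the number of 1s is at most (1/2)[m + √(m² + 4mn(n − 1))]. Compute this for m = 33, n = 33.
z(33, 33; 2, 2) ≤ (1/2)[33 + √(33² + 4·33·33·32)] = (1/2)[33 + √140481] = 203.904

Kővári–Sós–Turán: let r_1, ..., r_33 be the row sums and z = Σ r_i the total number of 1s. Each pair of columns can share at most one row with both entries 1 (else a 2×2 all-ones block appears), so Σ_i C(r_i, 2) ≤ C(33, 2) = 528. By convexity Σ_i C(r_i, 2) ≥ 33·C(z/33, 2) = z(z − 33)/(2·33), giving z² − 33z − 33·33·32 ≤ 0 and hence z ≤ (1/2)[33 + √(1089 + 4·34848)] = (1/2)[33 + √140481] ≈ (1/2)(33 + 374.808) = 203.904.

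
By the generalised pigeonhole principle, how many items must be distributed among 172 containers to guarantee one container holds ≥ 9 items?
n = (9 − 1)·172 + 1 = 1377

By the generalised pigeonhole principle, to guarantee some box contains ≥ r objects we need more than (r − 1) · k objects total. Threshold: n = (r − 1) · k + 1. With r = 9 and k = 172: n = 8 · 172 + 1 = 1376 + 1 = 1377. For n = 1376 = 8 · 172, we can put exactly 8 objects in every box, avoiding 9 in any single one — so 1377 is tight.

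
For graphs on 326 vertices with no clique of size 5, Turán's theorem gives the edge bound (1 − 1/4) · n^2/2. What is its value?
Turán density bound = (3/4) · 326^2/2 = 79707/2 ≈ 39853.5

Turán's theorem: ex(n, K_{r+1}) is achieved by the complete r-partite Turán graph T(n, r) with parts as balanced as possible, and is at most (1 − 1/r) · n^2/2. For r = 4, n = 326: the density bound is (3/4) · 106276/2 = 79707/2 ≈ 39853.5. The integer-valued extremum is e(T(326, 4)) = 39853, which is strictly less than the density bound 79707/2 since 4 ∤ 326 (the parts of T(326, 4) cannot all be equal).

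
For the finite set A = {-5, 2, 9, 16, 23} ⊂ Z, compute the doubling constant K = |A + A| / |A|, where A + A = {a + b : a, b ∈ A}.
K = |A + A| / |A| = 9/5

Enumerate A + A = {a + b : a, b ∈ A}. With |A| = 5, there are |A|^2 = 25 ordered sum pairs; collecting distinct values, A + A = {-10, -3, 4, 11, 18, 25, 32, 39, 46}, so |A + A| = 9. Thus K = 9/5. Here |A + A| = 2|A| − 1 = 9, the minimum possible — so K = 9/5 is minimal, which holds iff A is an arithmetic progression.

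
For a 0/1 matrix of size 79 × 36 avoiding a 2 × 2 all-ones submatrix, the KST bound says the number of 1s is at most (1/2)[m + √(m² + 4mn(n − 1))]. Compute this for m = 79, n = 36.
z(79, 36; 2, 2) ≤ (1/2)[79 + √(79² + 4·79·36·35)] = (1/2)[79 + √404401] = 357.4627

Kővári–Sós–Turán: let r_1, ..., r_79 be the row sums and z = Σ r_i the total number of 1s. Each pair of columns can share at most one row with both entries 1 (else a 2×2 all-ones block appears), so Σ_i C(r_i, 2) ≤ C(36, 2) = 630. By convexity Σ_i C(r_i, 2) ≥ 79·C(z/79, 2) = z(z − 79)/(2·79), giving z² − 79z − 79·36·35 ≤ 0 and hence z ≤ (1/2)[79 + √(6241 + 4·99540)] = (1/2)[79 + √404401] ≈ (1/2)(79 + 635.9253) = 357.4627.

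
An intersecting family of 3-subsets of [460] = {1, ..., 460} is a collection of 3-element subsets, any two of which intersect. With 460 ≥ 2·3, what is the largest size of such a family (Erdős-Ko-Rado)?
max |F| = C(459, 2) = 105111

Erdős-Ko-Rado (1961): when n ≥ 2k, max |F| = C(n−1, k−1). The bound is attained by the star {A : i ∈ A} for any fixed i ∈ [n]. Here C(460−1, 3−1) = C(459, 2) = 105111.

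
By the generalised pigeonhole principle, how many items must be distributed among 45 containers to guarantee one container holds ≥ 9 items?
n = (9 − 1)·45 + 1 = 361

By the generalised pigeonhole principle, to guarantee some box contains ≥ r objects we need more than (r − 1) · k objects total. Threshold: n = (r − 1) · k + 1. With r = 9 and k = 45: n = 8 · 45 + 1 = 360 + 1 = 361. For n = 360 = 8 · 45, we can put exactly 8 objects in every box, avoiding 9 in any single one — so 361 is tight.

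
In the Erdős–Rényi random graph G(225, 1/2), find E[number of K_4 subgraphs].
E[# K_4] = C(225, 4) · (1/2)^C(4, 2) = 103962600 / 2^6 = 12995325/8 = 1624415.625

For each 4-subset S of vertices (there are C(225, 4) = 103962600 such S), let X_S = 1 if S induces a K_4 (all C(4, 2) = 6 edges present). Then P(X_S = 1) = (1/2)^6 = 1/64. By linearity of expectation, E[# K_4] = C(225, 4) · (1/2)^6 = 103962600 / 64 = 12995325/8 = 1624415.625.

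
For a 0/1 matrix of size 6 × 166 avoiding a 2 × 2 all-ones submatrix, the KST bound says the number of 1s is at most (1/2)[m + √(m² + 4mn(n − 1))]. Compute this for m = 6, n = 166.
z(6, 166; 2, 2) ≤ (1/2)[6 + √(6² + 4·6·166·165)] = (1/2)[6 + √657396] = 408.3998

Kővári–Sós–Turán: let r_1, ..., r_6 be the row sums and z = Σ r_i the total number of 1s. Each pair of columns can share at most one row with both entries 1 (else a 2×2 all-ones block appears), so Σ_i C(r_i, 2) ≤ C(166, 2) = 13695. By convexity Σ_i C(r_i, 2) ≥ 6·C(z/6, 2) = z(z − 6)/(2·6), giving z² − 6z − 6·166·165 ≤ 0 and hence z ≤ (1/2)[6 + √(36 + 4·164340)] = (1/2)[6 + √657396] ≈ (1/2)(6 + 810.7996) = 408.3998.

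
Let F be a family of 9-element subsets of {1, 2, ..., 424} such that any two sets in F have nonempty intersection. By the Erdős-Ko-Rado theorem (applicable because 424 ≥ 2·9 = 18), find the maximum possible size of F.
max |F| = C(423, 8) = 23783916499215444

The Erdős-Ko-Rado theorem states: for n ≥ 2k, an intersecting family of k-subsets of an n-element set has size at most C(n − 1, k − 1), with equality for 'star' families {A ⊆ [n] : |A| = k, i ∈ A} (fix an element i). For n = 424, k = 9: C(423, 8) = 23783916499215444.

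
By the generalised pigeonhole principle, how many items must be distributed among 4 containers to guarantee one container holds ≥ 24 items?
n = (24 − 1)·4 + 1 = 93

By the generalised pigeonhole principle, to guarantee some box contains ≥ r objects we need more than (r − 1) · k objects total. Threshold: n = (r − 1) · k + 1. With r = 24 and k = 4: n = 23 · 4 + 1 = 92 + 1 = 93. For n = 92 = 23 · 4, we can put exactly 23 objects in every box, avoiding 24 in any single one — so 93 is tight.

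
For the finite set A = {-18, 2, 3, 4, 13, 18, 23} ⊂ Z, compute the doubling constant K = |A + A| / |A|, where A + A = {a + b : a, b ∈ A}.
K = |A + A| / |A| = 24/7

Enumerate A + A = {a + b : a, b ∈ A}. With |A| = 7, there are |A|^2 = 49 ordered sum pairs; collecting distinct values, A + A = {-36, -16, -15, -14, -5, 0, 4, 5, 6, 7, 8, 15, 16, 17, 20, 21, 22, 25, 26, 27, 31, 36, 41, 46}, so |A + A| = 24. Thus K = 24/7. For comparison, the minimum possible |A + A| over all 7-element sets is 2·7 − 1 = 13 (so min K = 13/7), attained only by arithmetic progressions.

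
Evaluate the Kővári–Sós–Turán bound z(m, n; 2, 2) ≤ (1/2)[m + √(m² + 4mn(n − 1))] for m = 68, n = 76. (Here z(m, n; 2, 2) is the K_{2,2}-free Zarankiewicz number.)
z(68, 76; 2, 2) ≤ (1/2)[68 + √(68² + 4·68·76·75)] = (1/2)[68 + √1555024] = 657.503

Kővári–Sós–Turán: let r_1, ..., r_68 be the row sums and z = Σ r_i the total number of 1s. Each pair of columns can share at most one row with both entries 1 (else a 2×2 all-ones block appears), so Σ_i C(r_i, 2) ≤ C(76, 2) = 2850. By convexity Σ_i C(r_i, 2) ≥ 68·C(z/68, 2) = z(z − 68)/(2·68), giving z² − 68z − 68·76·75 ≤ 0 and hence z ≤ (1/2)[68 + √(4624 + 4·387600)] = (1/2)[68 + √1555024] ≈ (1/2)(68 + 1247.006) = 657.503.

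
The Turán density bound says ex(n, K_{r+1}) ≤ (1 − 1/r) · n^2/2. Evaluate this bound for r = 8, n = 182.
Turán density bound = (7/8) · 182^2/2 = 57967/4 ≈ 14491.75

Turán's theorem: ex(n, K_{r+1}) is achieved by the complete r-partite Turán graph T(n, r) with parts as balanced as possible, and is at most (1 − 1/r) · n^2/2. For r = 8, n = 182: the density bound is (7/8) · 33124/2 = 57967/4 ≈ 14491.75. The integer-valued extremum is e(T(182, 8)) = 14491, which is strictly less than the density bound 57967/4 since 8 ∤ 182 (the parts of T(182, 8) cannot all be equal).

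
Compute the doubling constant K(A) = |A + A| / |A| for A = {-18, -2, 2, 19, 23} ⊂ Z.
K = |A + A| / |A| = 14/5

Enumerate A + A = {a + b : a, b ∈ A}. With |A| = 5, there are |A|^2 = 25 ordered sum pairs; collecting distinct values, A + A = {-36, -20, -16, -4, 0, 1, 4, 5, 17, 21, 25, 38, 42, 46}, so |A + A| = 14. Thus K = 14/5. For comparison, the minimum possible |A + A| over all 5-element sets is 2·5 − 1 = 9 (so min K = 9/5), attained only by arithmetic progressions.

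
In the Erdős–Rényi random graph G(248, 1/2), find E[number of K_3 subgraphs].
E[# K_3] = C(248, 3) · (1/2)^C(3, 2) = 2511496 / 2^3 = 313937

For each 3-subset S of vertices (there are C(248, 3) = 2511496 such S), let X_S = 1 if S induces a K_3 (all C(3, 2) = 3 edges present). Then P(X_S = 1) = (1/2)^3 = 1/8. By linearity of expectation, E[# K_3] = C(248, 3) · (1/2)^3 = 2511496 / 8 = 313937.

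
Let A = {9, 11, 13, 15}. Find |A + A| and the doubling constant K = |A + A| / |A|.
K = |A + A| / |A| = 7/4

Enumerate A + A = {a + b : a, b ∈ A}. With |A| = 4, there are |A|^2 = 16 ordered sum pairs; collecting distinct values, A + A = {18, 20, 22, 24, 26, 28, 30}, so |A + A| = 7. Thus K = 7/4. Here |A + A| = 2|A| − 1 = 7, the minimum possible — so K = 7/4 is minimal, which holds iff A is an arithmetic progression.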